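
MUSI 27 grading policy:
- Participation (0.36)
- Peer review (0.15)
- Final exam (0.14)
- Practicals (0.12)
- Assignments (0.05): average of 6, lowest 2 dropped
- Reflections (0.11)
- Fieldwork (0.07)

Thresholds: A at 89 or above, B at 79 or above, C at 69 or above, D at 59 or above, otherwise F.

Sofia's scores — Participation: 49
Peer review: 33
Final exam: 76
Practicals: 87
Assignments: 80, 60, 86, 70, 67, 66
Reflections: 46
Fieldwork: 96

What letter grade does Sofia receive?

Assignments: drop 60, 66 → average of remaining 4 = 303/4 = 75.75
Weighted total:
  Participation 49 × 0.36 = 17.64
  Peer review 33 × 0.15 = 4.95
  Final exam 76 × 0.14 = 10.64
  Practicals 87 × 0.12 = 10.44
  Assignments 75.75 × 0.05 = 3.7875
  Reflections 46 × 0.11 = 5.06
  Fieldwork 96 × 0.07 = 6.72
Sum = 59.2375
59.2375 is ≥ 59 and < 69 → D

D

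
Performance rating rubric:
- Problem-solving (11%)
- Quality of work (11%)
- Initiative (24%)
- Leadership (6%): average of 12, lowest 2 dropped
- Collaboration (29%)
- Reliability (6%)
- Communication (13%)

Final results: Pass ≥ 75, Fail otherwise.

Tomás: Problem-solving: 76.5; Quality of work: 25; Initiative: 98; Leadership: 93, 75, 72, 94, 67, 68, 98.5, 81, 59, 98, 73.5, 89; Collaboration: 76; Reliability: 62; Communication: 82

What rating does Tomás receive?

Leadership: drop 59, 67 → average of remaining 10 = 842/10 = 84.2
Weighted total:
  Problem-solving 76.5 × 0.11 = 8.415
  Quality of work 25 × 0.11 = 2.75
  Initiative 98 × 0.24 = 23.52
  Leadership 84.2 × 0.06 = 5.052
  Collaboration 76 × 0.29 = 22.04
  Reliability 62 × 0.06 = 3.72
  Communication 82 × 0.13 = 10.66
Sum = 76.157
76.157 ≥ 75 → Pass

Pass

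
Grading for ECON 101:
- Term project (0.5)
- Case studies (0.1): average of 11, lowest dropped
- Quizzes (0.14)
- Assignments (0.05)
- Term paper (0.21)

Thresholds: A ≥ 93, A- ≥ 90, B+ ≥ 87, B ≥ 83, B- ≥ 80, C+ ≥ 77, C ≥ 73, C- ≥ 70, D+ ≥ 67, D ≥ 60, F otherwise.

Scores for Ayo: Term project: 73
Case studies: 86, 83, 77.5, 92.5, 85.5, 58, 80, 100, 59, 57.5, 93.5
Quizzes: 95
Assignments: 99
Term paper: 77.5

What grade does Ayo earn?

C+

Case studies: drop 57.5 → average of remaining 10 = 815/10 = 81.5
Weighted total:
  Term project 73 × 0.5 = 36.5
  Case studies 81.5 × 0.1 = 8.15
  Quizzes 95 × 0.14 = 13.3
  Assignments 99 × 0.05 = 4.95
  Term paper 77.5 × 0.21 = 16.275
Sum = 79.175
79.175 is ≥ 77 and < 80 → C+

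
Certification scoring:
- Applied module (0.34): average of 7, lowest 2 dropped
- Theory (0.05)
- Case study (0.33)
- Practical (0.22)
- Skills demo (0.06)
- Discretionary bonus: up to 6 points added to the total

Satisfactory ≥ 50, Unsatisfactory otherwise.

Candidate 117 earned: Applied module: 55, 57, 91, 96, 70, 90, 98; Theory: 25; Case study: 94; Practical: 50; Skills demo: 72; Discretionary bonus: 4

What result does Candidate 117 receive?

Satisfactory

Applied module: drop 55, 57 → average of remaining 5 = 445/5 = 89
Weighted total:
  Applied module 89 × 0.34 = 30.26
  Theory 25 × 0.05 = 1.25
  Case study 94 × 0.33 = 31.02
  Practical 50 × 0.22 = 11
  Skills demo 72 × 0.06 = 4.32
Sum = 77.85
Discretionary bonus: 77.85 + 4 = 81.85
81.85 ≥ 50 → Satisfactory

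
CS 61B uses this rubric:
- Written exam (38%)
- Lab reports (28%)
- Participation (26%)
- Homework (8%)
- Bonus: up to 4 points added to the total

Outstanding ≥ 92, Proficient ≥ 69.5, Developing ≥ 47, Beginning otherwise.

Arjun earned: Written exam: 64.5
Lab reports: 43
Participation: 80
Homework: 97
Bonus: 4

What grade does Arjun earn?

Weighted total:
  Written exam 64.5 × 0.38 = 24.51
  Lab reports 43 × 0.28 = 12.04
  Participation 80 × 0.26 = 20.8
  Homework 97 × 0.08 = 7.76
Sum = 65.11
Bonus: 65.11 + 4 = 69.11
69.11 is ≥ 47 and < 69.5 → Developing

Developing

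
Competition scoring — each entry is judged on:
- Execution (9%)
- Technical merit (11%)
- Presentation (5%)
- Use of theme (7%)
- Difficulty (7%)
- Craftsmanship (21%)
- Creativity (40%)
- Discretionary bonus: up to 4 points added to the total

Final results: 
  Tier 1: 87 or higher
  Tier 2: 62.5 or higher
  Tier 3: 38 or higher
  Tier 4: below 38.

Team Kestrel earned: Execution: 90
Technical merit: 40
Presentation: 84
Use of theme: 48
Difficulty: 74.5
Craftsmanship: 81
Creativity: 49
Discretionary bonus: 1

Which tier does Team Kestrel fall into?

Tier 2

Weighted total:
  Execution 90 × 0.09 = 8.1
  Technical merit 40 × 0.11 = 4.4
  Presentation 84 × 0.05 = 4.2
  Use of theme 48 × 0.07 = 3.36
  Difficulty 74.5 × 0.07 = 5.215
  Craftsmanship 81 × 0.21 = 17.01
  Creativity 49 × 0.4 = 19.6
Sum = 61.885
Discretionary bonus: 61.885 + 1 = 62.885
62.885 is ≥ 62.5 and < 87 → Tier 2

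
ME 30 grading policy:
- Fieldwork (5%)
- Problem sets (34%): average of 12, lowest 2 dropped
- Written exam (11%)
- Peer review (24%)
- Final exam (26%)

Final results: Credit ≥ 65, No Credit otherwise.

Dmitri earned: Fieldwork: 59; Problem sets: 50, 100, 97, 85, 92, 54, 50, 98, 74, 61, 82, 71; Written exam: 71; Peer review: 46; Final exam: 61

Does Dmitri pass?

Problem sets: drop 50, 50 → average of remaining 10 = 814/10 = 81.4
Weighted total:
  Fieldwork 59 × 0.05 = 2.95
  Problem sets 81.4 × 0.34 = 27.676
  Written exam 71 × 0.11 = 7.81
  Peer review 46 × 0.24 = 11.04
  Final exam 61 × 0.26 = 15.86
Sum = 65.336
65.336 ≥ 65 → Credit

Credit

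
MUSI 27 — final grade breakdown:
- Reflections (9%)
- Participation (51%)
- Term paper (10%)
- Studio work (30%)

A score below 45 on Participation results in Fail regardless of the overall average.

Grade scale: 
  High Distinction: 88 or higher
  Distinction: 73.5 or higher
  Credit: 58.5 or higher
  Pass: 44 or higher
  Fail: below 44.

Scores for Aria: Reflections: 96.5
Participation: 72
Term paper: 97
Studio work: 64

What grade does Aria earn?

Distinction

Participation score 72 ≥ 45: minimum met.
Weighted total:
  Reflections 96.5 × 0.09 = 8.685
  Participation 72 × 0.51 = 36.72
  Term paper 97 × 0.1 = 9.7
  Studio work 64 × 0.3 = 19.2
Sum = 74.305
74.305 is ≥ 73.5 and < 88 → Distinction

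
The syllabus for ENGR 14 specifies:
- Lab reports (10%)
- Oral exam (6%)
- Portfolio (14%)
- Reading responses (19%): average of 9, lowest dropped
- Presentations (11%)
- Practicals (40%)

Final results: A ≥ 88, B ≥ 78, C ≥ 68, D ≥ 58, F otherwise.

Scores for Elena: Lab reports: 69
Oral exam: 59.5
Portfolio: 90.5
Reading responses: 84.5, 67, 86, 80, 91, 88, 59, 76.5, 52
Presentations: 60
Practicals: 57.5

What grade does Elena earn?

D

Reading responses: drop 52 → average of remaining 8 = 632/8 = 79
Weighted total:
  Lab reports 69 × 0.1 = 6.9
  Oral exam 59.5 × 0.06 = 3.57
  Portfolio 90.5 × 0.14 = 12.67
  Reading responses 79 × 0.19 = 15.01
  Presentations 60 × 0.11 = 6.6
  Practicals 57.5 × 0.4 = 23
Sum = 67.75
67.75 is ≥ 58 and < 68 → D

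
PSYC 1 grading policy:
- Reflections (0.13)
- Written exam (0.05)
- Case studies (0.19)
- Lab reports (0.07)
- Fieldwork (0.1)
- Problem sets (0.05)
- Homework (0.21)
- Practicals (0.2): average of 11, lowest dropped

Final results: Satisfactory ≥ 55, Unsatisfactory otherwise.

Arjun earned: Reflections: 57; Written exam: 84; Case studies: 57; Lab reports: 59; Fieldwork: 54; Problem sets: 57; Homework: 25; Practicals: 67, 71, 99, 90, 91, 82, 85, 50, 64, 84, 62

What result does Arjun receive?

Practicals: drop 50 → average of remaining 10 = 795/10 = 79.5
Weighted total:
  Reflections 57 × 0.13 = 7.41
  Written exam 84 × 0.05 = 4.2
  Case studies 57 × 0.19 = 10.83
  Lab reports 59 × 0.07 = 4.13
  Fieldwork 54 × 0.1 = 5.4
  Problem sets 57 × 0.05 = 2.85
  Homework 25 × 0.21 = 5.25
  Practicals 79.5 × 0.2 = 15.9
Sum = 55.97
55.97 ≥ 55 → Satisfactory

Satisfactory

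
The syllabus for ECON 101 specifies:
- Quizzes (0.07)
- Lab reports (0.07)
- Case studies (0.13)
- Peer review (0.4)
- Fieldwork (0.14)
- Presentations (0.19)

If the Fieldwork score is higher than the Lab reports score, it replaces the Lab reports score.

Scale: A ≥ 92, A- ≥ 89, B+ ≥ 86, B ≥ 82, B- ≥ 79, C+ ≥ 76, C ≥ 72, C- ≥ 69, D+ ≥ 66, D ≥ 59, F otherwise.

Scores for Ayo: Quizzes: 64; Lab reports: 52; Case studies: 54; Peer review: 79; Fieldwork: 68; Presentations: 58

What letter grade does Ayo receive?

D+

Fieldwork (68) > Lab reports (52), so Lab reports counts as 68.
Weighted total:
  Quizzes 64 × 0.07 = 4.48
  Lab reports 68 × 0.07 = 4.76
  Case studies 54 × 0.13 = 7.02
  Peer review 79 × 0.4 = 31.6
  Fieldwork 68 × 0.14 = 9.52
  Presentations 58 × 0.19 = 11.02
Sum = 68.4
68.4 is ≥ 66 and < 69 → D+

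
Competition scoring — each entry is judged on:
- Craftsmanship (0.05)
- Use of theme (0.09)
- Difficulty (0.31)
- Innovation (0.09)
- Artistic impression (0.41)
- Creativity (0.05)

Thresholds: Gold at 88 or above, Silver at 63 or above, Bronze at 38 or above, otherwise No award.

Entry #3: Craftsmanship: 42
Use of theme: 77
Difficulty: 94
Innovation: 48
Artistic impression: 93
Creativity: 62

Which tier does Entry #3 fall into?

Silver

Weighted total:
  Craftsmanship 42 × 0.05 = 2.1
  Use of theme 77 × 0.09 = 6.93
  Difficulty 94 × 0.31 = 29.14
  Innovation 48 × 0.09 = 4.32
  Artistic impression 93 × 0.41 = 38.13
  Creativity 62 × 0.05 = 3.1
Sum = 83.72
83.72 is ≥ 63 and < 88 → Silver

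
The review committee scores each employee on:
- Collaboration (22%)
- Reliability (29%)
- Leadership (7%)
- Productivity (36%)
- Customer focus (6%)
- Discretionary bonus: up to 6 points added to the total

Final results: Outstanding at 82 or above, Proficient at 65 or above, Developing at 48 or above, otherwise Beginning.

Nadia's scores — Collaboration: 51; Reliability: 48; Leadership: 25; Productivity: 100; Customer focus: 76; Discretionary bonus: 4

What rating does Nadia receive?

Proficient

Weighted total:
  Collaboration 51 × 0.22 = 11.22
  Reliability 48 × 0.29 = 13.92
  Leadership 25 × 0.07 = 1.75
  Productivity 100 × 0.36 = 36
  Customer focus 76 × 0.06 = 4.56
Sum = 67.45
Discretionary bonus: 67.45 + 4 = 71.45
71.45 is ≥ 65 and < 82 → Proficient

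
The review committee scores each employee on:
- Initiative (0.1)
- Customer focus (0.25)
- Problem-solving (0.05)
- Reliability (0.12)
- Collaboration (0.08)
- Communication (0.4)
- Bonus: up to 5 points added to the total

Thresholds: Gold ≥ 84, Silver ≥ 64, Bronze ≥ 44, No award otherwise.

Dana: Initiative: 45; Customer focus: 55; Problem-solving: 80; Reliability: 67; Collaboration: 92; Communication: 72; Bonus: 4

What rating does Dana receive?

Silver

Weighted total:
  Initiative 45 × 0.1 = 4.5
  Customer focus 55 × 0.25 = 13.75
  Problem-solving 80 × 0.05 = 4
  Reliability 67 × 0.12 = 8.04
  Collaboration 92 × 0.08 = 7.36
  Communication 72 × 0.4 = 28.8
Sum = 66.45
Bonus: 66.45 + 4 = 70.45
70.45 is ≥ 64 and < 84 → Silver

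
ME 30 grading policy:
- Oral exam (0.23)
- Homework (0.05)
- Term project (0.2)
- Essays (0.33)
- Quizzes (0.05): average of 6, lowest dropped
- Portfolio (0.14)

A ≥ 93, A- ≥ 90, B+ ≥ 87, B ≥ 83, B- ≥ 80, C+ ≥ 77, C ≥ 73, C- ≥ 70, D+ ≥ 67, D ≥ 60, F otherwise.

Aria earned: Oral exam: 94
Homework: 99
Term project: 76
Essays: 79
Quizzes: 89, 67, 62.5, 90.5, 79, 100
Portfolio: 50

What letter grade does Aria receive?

C+

Quizzes: drop 62.5 → average of remaining 5 = 425.5/5 = 85.1
Weighted total:
  Oral exam 94 × 0.23 = 21.62
  Homework 99 × 0.05 = 4.95
  Term project 76 × 0.2 = 15.2
  Essays 79 × 0.33 = 26.07
  Quizzes 85.1 × 0.05 = 4.255
  Portfolio 50 × 0.14 = 7
Sum = 79.095
79.095 is ≥ 77 and < 80 → C+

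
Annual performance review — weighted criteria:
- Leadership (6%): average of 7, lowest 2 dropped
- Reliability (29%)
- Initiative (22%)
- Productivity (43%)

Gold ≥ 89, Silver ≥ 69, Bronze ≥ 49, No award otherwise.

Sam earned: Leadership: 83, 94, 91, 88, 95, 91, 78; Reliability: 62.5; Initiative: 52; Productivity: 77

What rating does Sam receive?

Leadership: drop 78, 83 → average of remaining 5 = 459/5 = 91.8
Weighted total:
  Leadership 91.8 × 0.06 = 5.508
  Reliability 62.5 × 0.29 = 18.125
  Initiative 52 × 0.22 = 11.44
  Productivity 77 × 0.43 = 33.11
Sum = 68.183
68.183 is ≥ 49 and < 69 → Bronze

Bronze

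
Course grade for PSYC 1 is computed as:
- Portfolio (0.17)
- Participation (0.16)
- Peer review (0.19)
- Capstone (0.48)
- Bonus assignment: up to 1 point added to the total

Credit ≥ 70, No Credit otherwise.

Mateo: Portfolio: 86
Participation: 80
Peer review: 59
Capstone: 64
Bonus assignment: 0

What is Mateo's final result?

No Credit

Weighted total:
  Portfolio 86 × 0.17 = 14.62
  Participation 80 × 0.16 = 12.8
  Peer review 59 × 0.19 = 11.21
  Capstone 64 × 0.48 = 30.72
Sum = 69.35
Bonus assignment: 69.35 + 0 = 69.35
69.35 < 70 → No Credit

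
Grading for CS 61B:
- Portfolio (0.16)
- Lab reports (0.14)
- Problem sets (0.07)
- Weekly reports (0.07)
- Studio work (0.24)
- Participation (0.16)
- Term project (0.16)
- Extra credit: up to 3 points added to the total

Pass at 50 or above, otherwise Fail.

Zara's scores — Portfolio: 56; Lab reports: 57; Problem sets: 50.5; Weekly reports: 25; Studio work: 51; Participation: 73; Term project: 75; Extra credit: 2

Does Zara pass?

Weighted total:
  Portfolio 56 × 0.16 = 8.96
  Lab reports 57 × 0.14 = 7.98
  Problem sets 50.5 × 0.07 = 3.535
  Weekly reports 25 × 0.07 = 1.75
  Studio work 51 × 0.24 = 12.24
  Participation 73 × 0.16 = 11.68
  Term project 75 × 0.16 = 12
Sum = 58.145
Extra credit: 58.145 + 2 = 60.145
60.145 ≥ 50 → Pass

Pass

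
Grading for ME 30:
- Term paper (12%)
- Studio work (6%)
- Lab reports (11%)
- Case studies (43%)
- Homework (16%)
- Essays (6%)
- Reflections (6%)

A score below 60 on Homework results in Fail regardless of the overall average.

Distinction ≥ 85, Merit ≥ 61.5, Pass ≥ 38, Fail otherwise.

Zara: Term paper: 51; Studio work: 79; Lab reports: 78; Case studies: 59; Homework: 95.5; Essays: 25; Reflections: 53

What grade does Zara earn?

Homework score 95.5 ≥ 60: minimum met.
Weighted total:
  Term paper 51 × 0.12 = 6.12
  Studio work 79 × 0.06 = 4.74
  Lab reports 78 × 0.11 = 8.58
  Case studies 59 × 0.43 = 25.37
  Homework 95.5 × 0.16 = 15.28
  Essays 25 × 0.06 = 1.5
  Reflections 53 × 0.06 = 3.18
Sum = 64.77
64.77 is ≥ 61.5 and < 85 → Merit

Merit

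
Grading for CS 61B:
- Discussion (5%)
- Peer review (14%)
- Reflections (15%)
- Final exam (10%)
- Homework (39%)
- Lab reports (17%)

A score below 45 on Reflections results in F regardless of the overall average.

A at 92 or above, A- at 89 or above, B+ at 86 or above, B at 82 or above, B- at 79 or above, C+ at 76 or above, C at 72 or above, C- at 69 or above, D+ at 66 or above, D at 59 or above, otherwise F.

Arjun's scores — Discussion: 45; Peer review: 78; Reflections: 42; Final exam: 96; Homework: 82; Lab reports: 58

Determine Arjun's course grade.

F

Reflections score 42 < 45: minimum not met.
Weighted total:
  Discussion 45 × 0.05 = 2.25
  Peer review 78 × 0.14 = 10.92
  Reflections 42 × 0.15 = 6.3
  Final exam 96 × 0.1 = 9.6
  Homework 82 × 0.39 = 31.98
  Lab reports 58 × 0.17 = 9.86
Sum = 70.91
Because the Reflections minimum was not met, the result is F.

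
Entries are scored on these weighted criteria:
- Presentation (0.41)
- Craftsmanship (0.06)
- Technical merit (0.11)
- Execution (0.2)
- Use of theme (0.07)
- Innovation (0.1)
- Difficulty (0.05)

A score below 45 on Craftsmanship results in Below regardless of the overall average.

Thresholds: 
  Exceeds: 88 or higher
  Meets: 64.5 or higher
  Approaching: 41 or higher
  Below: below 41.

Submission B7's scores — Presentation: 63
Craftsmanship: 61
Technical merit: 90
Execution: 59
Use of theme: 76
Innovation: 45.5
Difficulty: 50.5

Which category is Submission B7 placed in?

Craftsmanship score 61 ≥ 45: minimum met.
Weighted total:
  Presentation 63 × 0.41 = 25.83
  Craftsmanship 61 × 0.06 = 3.66
  Technical merit 90 × 0.11 = 9.9
  Execution 59 × 0.2 = 11.8
  Use of theme 76 × 0.07 = 5.32
  Innovation 45.5 × 0.1 = 4.55
  Difficulty 50.5 × 0.05 = 2.525
Sum = 63.585
63.585 is ≥ 41 and < 64.5 → Approaching

Approaching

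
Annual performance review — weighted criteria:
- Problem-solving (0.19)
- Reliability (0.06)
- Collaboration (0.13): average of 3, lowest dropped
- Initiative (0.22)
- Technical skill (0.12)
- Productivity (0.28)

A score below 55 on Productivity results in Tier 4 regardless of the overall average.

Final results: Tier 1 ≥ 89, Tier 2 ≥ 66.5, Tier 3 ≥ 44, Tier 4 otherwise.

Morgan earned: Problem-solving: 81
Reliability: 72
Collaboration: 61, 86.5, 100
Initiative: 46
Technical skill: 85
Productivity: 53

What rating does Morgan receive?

Collaboration: drop 61 → average of remaining 2 = 186.5/2 = 93.25
Productivity score 53 < 55: minimum not met.
Weighted total:
  Problem-solving 81 × 0.19 = 15.39
  Reliability 72 × 0.06 = 4.32
  Collaboration 93.25 × 0.13 = 12.1225
  Initiative 46 × 0.22 = 10.12
  Technical skill 85 × 0.12 = 10.2
  Productivity 53 × 0.28 = 14.84
Sum = 66.9925
Because the Productivity minimum was not met, the result is Tier 4.

Tier 4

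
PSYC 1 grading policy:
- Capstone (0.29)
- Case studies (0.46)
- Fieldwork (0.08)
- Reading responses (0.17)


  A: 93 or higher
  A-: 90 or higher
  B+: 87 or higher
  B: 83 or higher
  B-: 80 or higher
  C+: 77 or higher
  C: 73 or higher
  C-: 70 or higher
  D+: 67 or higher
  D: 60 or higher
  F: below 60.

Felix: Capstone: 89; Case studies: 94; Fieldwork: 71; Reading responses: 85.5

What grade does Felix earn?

Weighted total:
  Capstone 89 × 0.29 = 25.81
  Case studies 94 × 0.46 = 43.24
  Fieldwork 71 × 0.08 = 5.68
  Reading responses 85.5 × 0.17 = 14.535
Sum = 89.265
89.265 is ≥ 87 and < 90 → B+

B+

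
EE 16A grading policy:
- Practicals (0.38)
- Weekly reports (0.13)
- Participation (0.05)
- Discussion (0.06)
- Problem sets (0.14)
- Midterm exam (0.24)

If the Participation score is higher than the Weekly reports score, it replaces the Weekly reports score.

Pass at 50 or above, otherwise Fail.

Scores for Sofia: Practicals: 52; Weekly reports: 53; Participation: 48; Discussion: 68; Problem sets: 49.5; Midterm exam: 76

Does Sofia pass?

Participation (48) ≤ Weekly reports (53), so Weekly reports stays at 53.
Weighted total:
  Practicals 52 × 0.38 = 19.76
  Weekly reports 53 × 0.13 = 6.89
  Participation 48 × 0.05 = 2.4
  Discussion 68 × 0.06 = 4.08
  Problem sets 49.5 × 0.14 = 6.93
  Midterm exam 76 × 0.24 = 18.24
Sum = 58.3
58.3 ≥ 50 → Pass

Pass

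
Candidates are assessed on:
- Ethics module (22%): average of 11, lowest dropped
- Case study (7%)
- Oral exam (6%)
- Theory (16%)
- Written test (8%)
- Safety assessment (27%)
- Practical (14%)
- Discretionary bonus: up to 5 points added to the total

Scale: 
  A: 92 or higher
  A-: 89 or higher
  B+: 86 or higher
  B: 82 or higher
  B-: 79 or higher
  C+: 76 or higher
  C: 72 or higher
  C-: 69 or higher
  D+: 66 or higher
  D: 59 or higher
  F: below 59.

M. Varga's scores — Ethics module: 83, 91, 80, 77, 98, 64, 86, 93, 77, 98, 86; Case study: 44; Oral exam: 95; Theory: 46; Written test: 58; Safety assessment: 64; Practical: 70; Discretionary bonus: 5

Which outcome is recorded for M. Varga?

C-

Ethics module: drop 64 → average of remaining 10 = 869/10 = 86.9
Weighted total:
  Ethics module 86.9 × 0.22 = 19.118
  Case study 44 × 0.07 = 3.08
  Oral exam 95 × 0.06 = 5.7
  Theory 46 × 0.16 = 7.36
  Written test 58 × 0.08 = 4.64
  Safety assessment 64 × 0.27 = 17.28
  Practical 70 × 0.14 = 9.8
Sum = 66.978
Discretionary bonus: 66.978 + 5 = 71.978
71.978 is ≥ 69 and < 72 → C-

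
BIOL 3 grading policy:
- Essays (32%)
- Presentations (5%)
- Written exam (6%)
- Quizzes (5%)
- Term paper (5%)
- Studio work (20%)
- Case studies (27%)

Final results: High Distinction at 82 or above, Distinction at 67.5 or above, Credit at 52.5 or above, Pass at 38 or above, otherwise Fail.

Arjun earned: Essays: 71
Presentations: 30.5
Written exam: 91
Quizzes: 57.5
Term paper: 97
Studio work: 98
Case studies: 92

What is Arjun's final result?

Weighted total:
  Essays 71 × 0.32 = 22.72
  Presentations 30.5 × 0.05 = 1.525
  Written exam 91 × 0.06 = 5.46
  Quizzes 57.5 × 0.05 = 2.875
  Term paper 97 × 0.05 = 4.85
  Studio work 98 × 0.2 = 19.6
  Case studies 92 × 0.27 = 24.84
Sum = 81.87
81.87 is ≥ 67.5 and < 82 → Distinction

Distinction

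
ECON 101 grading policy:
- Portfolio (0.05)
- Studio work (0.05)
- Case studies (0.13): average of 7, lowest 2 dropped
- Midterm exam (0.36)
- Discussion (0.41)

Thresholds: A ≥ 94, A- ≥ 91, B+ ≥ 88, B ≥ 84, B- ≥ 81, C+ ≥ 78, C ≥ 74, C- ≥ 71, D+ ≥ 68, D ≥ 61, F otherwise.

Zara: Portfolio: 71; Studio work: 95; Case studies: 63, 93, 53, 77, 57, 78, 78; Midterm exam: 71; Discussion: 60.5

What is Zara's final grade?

Case studies: drop 53, 57 → average of remaining 5 = 389/5 = 77.8
Weighted total:
  Portfolio 71 × 0.05 = 3.55
  Studio work 95 × 0.05 = 4.75
  Case studies 77.8 × 0.13 = 10.114
  Midterm exam 71 × 0.36 = 25.56
  Discussion 60.5 × 0.41 = 24.805
Sum = 68.779
68.779 is ≥ 68 and < 71 → D+

D+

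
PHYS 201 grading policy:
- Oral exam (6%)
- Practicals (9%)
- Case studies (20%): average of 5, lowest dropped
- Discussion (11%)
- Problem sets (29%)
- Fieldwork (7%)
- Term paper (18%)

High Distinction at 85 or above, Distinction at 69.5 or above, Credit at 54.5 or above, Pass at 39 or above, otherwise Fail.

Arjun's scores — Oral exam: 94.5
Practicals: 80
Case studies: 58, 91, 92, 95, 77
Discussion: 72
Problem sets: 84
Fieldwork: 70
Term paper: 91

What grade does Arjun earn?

Distinction

Case studies: drop 58 → average of remaining 4 = 355/4 = 88.75
Weighted total:
  Oral exam 94.5 × 0.06 = 5.67
  Practicals 80 × 0.09 = 7.2
  Case studies 88.75 × 0.2 = 17.75
  Discussion 72 × 0.11 = 7.92
  Problem sets 84 × 0.29 = 24.36
  Fieldwork 70 × 0.07 = 4.9
  Term paper 91 × 0.18 = 16.38
Sum = 84.18
84.18 is ≥ 69.5 and < 85 → Distinction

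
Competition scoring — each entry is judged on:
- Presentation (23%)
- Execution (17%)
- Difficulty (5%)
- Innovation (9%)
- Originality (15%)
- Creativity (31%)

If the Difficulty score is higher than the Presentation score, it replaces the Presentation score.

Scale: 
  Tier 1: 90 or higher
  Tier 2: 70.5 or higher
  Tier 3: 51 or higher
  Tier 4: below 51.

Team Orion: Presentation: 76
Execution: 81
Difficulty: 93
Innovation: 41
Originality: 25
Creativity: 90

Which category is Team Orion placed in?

Tier 2

Difficulty (93) > Presentation (76), so Presentation counts as 93.
Weighted total:
  Presentation 93 × 0.23 = 21.39
  Execution 81 × 0.17 = 13.77
  Difficulty 93 × 0.05 = 4.65
  Innovation 41 × 0.09 = 3.69
  Originality 25 × 0.15 = 3.75
  Creativity 90 × 0.31 = 27.9
Sum = 75.15
75.15 is ≥ 70.5 and < 90 → Tier 2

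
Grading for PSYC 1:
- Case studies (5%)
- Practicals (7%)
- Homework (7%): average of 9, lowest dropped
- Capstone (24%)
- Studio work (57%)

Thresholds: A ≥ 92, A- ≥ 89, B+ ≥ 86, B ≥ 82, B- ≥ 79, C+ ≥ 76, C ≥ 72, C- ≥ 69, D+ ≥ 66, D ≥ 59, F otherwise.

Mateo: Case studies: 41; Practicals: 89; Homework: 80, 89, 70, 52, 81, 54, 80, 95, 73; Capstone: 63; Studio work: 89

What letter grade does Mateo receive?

Homework: drop 52 → average of remaining 8 = 622/8 = 77.75
Weighted total:
  Case studies 41 × 0.05 = 2.05
  Practicals 89 × 0.07 = 6.23
  Homework 77.75 × 0.07 = 5.4425
  Capstone 63 × 0.24 = 15.12
  Studio work 89 × 0.57 = 50.73
Sum = 79.5725
79.5725 is ≥ 79 and < 82 → B-

B-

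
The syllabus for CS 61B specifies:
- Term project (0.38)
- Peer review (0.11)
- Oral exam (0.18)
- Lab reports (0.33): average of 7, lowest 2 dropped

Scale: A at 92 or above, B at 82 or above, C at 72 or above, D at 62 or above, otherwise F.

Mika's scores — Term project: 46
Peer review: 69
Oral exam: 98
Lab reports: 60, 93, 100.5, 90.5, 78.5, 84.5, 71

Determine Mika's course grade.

Lab reports: drop 60, 71 → average of remaining 5 = 447/5 = 89.4
Weighted total:
  Term project 46 × 0.38 = 17.48
  Peer review 69 × 0.11 = 7.59
  Oral exam 98 × 0.18 = 17.64
  Lab reports 89.4 × 0.33 = 29.502
Sum = 72.212
72.212 is ≥ 72 and < 82 → C

C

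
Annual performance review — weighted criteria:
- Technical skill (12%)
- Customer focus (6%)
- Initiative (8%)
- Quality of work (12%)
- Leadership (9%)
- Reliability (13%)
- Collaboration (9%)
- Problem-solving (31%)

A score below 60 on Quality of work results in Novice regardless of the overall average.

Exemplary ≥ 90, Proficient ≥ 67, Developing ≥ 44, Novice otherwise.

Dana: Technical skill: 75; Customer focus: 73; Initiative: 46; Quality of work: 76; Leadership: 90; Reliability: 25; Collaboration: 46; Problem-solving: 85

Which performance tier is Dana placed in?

Proficient

Quality of work score 76 ≥ 60: minimum met.
Weighted total:
  Technical skill 75 × 0.12 = 9
  Customer focus 73 × 0.06 = 4.38
  Initiative 46 × 0.08 = 3.68
  Quality of work 76 × 0.12 = 9.12
  Leadership 90 × 0.09 = 8.1
  Reliability 25 × 0.13 = 3.25
  Collaboration 46 × 0.09 = 4.14
  Problem-solving 85 × 0.31 = 26.35
Sum = 68.02
68.02 is ≥ 67 and < 90 → Proficient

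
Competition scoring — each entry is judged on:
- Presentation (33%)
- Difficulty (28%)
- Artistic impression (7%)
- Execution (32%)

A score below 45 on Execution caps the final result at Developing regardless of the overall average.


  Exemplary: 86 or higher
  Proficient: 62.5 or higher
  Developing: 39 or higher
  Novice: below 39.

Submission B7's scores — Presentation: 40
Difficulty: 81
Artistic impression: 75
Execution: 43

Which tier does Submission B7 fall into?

Developing

Execution score 43 < 45: minimum not met.
Weighted total:
  Presentation 40 × 0.33 = 13.2
  Difficulty 81 × 0.28 = 22.68
  Artistic impression 75 × 0.07 = 5.25
  Execution 43 × 0.32 = 13.76
Sum = 54.89
54.89 would be Developing; cap at Developing applies → Developing.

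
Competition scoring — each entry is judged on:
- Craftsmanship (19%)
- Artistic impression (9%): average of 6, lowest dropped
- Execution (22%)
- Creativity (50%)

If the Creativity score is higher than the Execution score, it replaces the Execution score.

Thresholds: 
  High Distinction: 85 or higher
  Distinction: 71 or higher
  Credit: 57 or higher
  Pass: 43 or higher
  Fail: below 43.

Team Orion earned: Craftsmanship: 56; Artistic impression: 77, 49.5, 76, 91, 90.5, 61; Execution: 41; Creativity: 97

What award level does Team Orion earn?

Artistic impression: drop 49.5 → average of remaining 5 = 395.5/5 = 79.1
Creativity (97) > Execution (41), so Execution counts as 97.
Weighted total:
  Craftsmanship 56 × 0.19 = 10.64
  Artistic impression 79.1 × 0.09 = 7.119
  Execution 97 × 0.22 = 21.34
  Creativity 97 × 0.5 = 48.5
Sum = 87.599
87.599 ≥ 85 → High Distinction

High Distinction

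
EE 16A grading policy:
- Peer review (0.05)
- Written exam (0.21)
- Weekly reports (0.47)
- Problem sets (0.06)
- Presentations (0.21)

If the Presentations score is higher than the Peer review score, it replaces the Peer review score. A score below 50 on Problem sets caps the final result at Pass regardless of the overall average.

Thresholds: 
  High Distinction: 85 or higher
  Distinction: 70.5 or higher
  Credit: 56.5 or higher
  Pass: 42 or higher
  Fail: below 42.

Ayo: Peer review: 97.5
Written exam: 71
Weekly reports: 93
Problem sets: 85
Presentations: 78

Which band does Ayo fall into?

Distinction

Presentations (78) ≤ Peer review (97.5), so Peer review stays at 97.5.
Problem sets score 85 ≥ 50: minimum met.
Weighted total:
  Peer review 97.5 × 0.05 = 4.875
  Written exam 71 × 0.21 = 14.91
  Weekly reports 93 × 0.47 = 43.71
  Problem sets 85 × 0.06 = 5.1
  Presentations 78 × 0.21 = 16.38
Sum = 84.975
84.975 is ≥ 70.5 and < 85 → Distinction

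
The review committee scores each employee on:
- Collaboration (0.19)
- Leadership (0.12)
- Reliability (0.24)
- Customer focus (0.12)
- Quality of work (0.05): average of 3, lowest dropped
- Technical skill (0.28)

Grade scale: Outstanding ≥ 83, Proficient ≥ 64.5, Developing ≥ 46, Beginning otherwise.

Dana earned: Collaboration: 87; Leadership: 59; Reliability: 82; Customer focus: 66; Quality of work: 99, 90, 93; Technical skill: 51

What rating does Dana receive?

Quality of work: drop 90 → average of remaining 2 = 192/2 = 96
Weighted total:
  Collaboration 87 × 0.19 = 16.53
  Leadership 59 × 0.12 = 7.08
  Reliability 82 × 0.24 = 19.68
  Customer focus 66 × 0.12 = 7.92
  Quality of work 96 × 0.05 = 4.8
  Technical skill 51 × 0.28 = 14.28
Sum = 70.29
70.29 is ≥ 64.5 and < 83 → Proficient

Proficient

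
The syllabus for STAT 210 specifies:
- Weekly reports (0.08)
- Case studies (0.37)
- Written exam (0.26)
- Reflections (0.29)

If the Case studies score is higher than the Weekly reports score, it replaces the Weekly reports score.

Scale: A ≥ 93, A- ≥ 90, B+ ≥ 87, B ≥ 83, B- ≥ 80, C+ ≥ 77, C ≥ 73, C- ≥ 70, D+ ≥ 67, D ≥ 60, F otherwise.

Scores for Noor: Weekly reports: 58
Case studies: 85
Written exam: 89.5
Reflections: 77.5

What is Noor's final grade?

B

Case studies (85) > Weekly reports (58), so Weekly reports counts as 85.
Weighted total:
  Weekly reports 85 × 0.08 = 6.8
  Case studies 85 × 0.37 = 31.45
  Written exam 89.5 × 0.26 = 23.27
  Reflections 77.5 × 0.29 = 22.475
Sum = 83.995
83.995 is ≥ 83 and < 87 → B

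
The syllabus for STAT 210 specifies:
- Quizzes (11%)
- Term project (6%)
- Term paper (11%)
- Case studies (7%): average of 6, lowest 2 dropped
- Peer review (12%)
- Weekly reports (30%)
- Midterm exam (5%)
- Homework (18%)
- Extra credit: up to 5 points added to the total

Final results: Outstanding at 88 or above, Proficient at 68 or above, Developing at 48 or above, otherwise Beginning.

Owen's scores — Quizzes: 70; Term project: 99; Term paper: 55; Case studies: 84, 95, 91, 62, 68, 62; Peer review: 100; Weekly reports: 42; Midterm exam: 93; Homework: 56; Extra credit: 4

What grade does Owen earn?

Case studies: drop 62, 62 → average of remaining 4 = 338/4 = 84.5
Weighted total:
  Quizzes 70 × 0.11 = 7.7
  Term project 99 × 0.06 = 5.94
  Term paper 55 × 0.11 = 6.05
  Case studies 84.5 × 0.07 = 5.915
  Peer review 100 × 0.12 = 12
  Weekly reports 42 × 0.3 = 12.6
  Midterm exam 93 × 0.05 = 4.65
  Homework 56 × 0.18 = 10.08
Sum = 64.935
Extra credit: 64.935 + 4 = 68.935
68.935 is ≥ 68 and < 88 → Proficient

Proficient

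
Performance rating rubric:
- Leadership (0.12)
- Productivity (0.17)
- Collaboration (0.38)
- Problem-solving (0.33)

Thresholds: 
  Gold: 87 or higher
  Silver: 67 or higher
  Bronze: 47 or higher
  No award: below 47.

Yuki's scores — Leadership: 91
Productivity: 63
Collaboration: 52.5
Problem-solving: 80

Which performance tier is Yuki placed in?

Silver

Weighted total:
  Leadership 91 × 0.12 = 10.92
  Productivity 63 × 0.17 = 10.71
  Collaboration 52.5 × 0.38 = 19.95
  Problem-solving 80 × 0.33 = 26.4
Sum = 67.98
67.98 is ≥ 67 and < 87 → Silver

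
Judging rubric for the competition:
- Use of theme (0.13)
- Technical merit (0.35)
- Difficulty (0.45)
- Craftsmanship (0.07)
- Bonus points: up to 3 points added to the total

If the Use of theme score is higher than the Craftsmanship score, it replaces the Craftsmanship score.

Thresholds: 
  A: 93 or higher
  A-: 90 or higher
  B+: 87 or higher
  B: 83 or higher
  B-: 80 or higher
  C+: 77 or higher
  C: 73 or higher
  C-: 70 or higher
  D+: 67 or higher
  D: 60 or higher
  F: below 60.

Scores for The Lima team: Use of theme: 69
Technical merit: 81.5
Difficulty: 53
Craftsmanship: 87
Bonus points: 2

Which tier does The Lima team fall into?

D+

Use of theme (69) ≤ Craftsmanship (87), so Craftsmanship stays at 87.
Weighted total:
  Use of theme 69 × 0.13 = 8.97
  Technical merit 81.5 × 0.35 = 28.525
  Difficulty 53 × 0.45 = 23.85
  Craftsmanship 87 × 0.07 = 6.09
Sum = 67.435
Bonus points: 67.435 + 2 = 69.435
69.435 is ≥ 67 and < 70 → D+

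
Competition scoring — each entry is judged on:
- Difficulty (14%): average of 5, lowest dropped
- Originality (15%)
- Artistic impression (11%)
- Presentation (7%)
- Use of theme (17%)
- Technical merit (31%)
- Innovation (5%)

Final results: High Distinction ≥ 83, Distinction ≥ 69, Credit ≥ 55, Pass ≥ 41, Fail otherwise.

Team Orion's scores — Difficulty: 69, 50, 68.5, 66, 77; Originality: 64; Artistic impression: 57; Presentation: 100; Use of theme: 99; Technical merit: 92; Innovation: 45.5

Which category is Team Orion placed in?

Distinction

Difficulty: drop 50 → average of remaining 4 = 280.5/4 = 70.125
Weighted total:
  Difficulty 70.125 × 0.14 = 9.8175
  Originality 64 × 0.15 = 9.6
  Artistic impression 57 × 0.11 = 6.27
  Presentation 100 × 0.07 = 7
  Use of theme 99 × 0.17 = 16.83
  Technical merit 92 × 0.31 = 28.52
  Innovation 45.5 × 0.05 = 2.275
Sum = 80.3125
80.3125 is ≥ 69 and < 83 → Distinction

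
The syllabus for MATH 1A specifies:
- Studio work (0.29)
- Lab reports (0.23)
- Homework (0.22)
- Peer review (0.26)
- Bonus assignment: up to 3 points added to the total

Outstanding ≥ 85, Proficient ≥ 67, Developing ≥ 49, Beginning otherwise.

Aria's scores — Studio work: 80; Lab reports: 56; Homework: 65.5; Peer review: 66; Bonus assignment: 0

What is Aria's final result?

Proficient

Weighted total:
  Studio work 80 × 0.29 = 23.2
  Lab reports 56 × 0.23 = 12.88
  Homework 65.5 × 0.22 = 14.41
  Peer review 66 × 0.26 = 17.16
Sum = 67.65
Bonus assignment: 67.65 + 0 = 67.65
67.65 is ≥ 67 and < 85 → Proficient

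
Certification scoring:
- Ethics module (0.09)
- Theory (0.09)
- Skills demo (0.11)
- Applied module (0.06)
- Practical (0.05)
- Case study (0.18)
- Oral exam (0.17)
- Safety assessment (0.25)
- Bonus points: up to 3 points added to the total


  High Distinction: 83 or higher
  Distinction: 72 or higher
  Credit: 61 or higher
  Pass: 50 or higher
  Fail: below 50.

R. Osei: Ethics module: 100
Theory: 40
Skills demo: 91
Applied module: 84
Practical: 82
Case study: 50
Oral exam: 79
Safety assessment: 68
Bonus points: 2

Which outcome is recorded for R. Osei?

Distinction

Weighted total:
  Ethics module 100 × 0.09 = 9
  Theory 40 × 0.09 = 3.6
  Skills demo 91 × 0.11 = 10.01
  Applied module 84 × 0.06 = 5.04
  Practical 82 × 0.05 = 4.1
  Case study 50 × 0.18 = 9
  Oral exam 79 × 0.17 = 13.43
  Safety assessment 68 × 0.25 = 17
Sum = 71.18
Bonus points: 71.18 + 2 = 73.18
73.18 is ≥ 72 and < 83 → Distinction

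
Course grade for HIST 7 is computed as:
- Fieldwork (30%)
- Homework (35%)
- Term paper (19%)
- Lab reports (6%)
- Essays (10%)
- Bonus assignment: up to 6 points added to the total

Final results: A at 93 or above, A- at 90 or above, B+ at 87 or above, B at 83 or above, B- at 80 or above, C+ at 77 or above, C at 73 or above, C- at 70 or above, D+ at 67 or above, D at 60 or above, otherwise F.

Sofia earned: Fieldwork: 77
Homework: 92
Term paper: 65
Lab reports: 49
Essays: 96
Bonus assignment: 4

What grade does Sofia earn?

B

Weighted total:
  Fieldwork 77 × 0.3 = 23.1
  Homework 92 × 0.35 = 32.2
  Term paper 65 × 0.19 = 12.35
  Lab reports 49 × 0.06 = 2.94
  Essays 96 × 0.1 = 9.6
Sum = 80.19
Bonus assignment: 80.19 + 4 = 84.19
84.19 is ≥ 83 and < 87 → B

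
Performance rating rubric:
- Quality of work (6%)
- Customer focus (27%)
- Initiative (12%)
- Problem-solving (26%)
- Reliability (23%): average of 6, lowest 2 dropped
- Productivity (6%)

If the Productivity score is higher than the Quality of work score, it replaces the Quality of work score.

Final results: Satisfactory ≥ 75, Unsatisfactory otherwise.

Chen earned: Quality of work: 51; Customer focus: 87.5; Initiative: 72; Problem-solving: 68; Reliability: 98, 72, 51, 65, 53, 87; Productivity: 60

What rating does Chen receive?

Satisfactory

Reliability: drop 51, 53 → average of remaining 4 = 322/4 = 80.5
Productivity (60) > Quality of work (51), so Quality of work counts as 60.
Weighted total:
  Quality of work 60 × 0.06 = 3.6
  Customer focus 87.5 × 0.27 = 23.625
  Initiative 72 × 0.12 = 8.64
  Problem-solving 68 × 0.26 = 17.68
  Reliability 80.5 × 0.23 = 18.515
  Productivity 60 × 0.06 = 3.6
Sum = 75.66
75.66 ≥ 75 → Satisfactory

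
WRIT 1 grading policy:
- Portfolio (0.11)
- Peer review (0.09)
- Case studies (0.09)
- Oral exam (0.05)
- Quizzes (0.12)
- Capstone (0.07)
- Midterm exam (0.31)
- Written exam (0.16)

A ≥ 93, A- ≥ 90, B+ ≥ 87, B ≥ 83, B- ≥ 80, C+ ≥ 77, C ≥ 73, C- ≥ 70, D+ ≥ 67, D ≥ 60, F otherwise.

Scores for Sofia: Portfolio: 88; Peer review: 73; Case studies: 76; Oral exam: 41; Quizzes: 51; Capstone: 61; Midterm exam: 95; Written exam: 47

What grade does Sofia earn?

C-

Weighted total:
  Portfolio 88 × 0.11 = 9.68
  Peer review 73 × 0.09 = 6.57
  Case studies 76 × 0.09 = 6.84
  Oral exam 41 × 0.05 = 2.05
  Quizzes 51 × 0.12 = 6.12
  Capstone 61 × 0.07 = 4.27
  Midterm exam 95 × 0.31 = 29.45
  Written exam 47 × 0.16 = 7.52
Sum = 72.5
72.5 is ≥ 70 and < 73 → C-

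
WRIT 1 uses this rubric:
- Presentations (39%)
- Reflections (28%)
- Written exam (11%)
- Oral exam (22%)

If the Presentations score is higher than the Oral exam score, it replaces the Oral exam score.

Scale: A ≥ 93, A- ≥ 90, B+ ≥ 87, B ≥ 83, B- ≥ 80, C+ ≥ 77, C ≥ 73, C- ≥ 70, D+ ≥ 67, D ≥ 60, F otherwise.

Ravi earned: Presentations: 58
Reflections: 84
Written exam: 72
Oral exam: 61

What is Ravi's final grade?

D+

Presentations (58) ≤ Oral exam (61), so Oral exam stays at 61.
Weighted total:
  Presentations 58 × 0.39 = 22.62
  Reflections 84 × 0.28 = 23.52
  Written exam 72 × 0.11 = 7.92
  Oral exam 61 × 0.22 = 13.42
Sum = 67.48
67.48 is ≥ 67 and < 70 → D+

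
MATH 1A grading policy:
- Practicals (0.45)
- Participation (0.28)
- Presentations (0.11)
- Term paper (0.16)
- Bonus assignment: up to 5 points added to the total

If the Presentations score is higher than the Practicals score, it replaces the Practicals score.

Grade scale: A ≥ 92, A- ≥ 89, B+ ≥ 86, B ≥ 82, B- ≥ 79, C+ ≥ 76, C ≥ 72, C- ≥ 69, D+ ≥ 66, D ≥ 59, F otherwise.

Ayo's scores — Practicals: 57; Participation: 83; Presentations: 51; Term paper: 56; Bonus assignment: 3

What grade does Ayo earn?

D+

Presentations (51) ≤ Practicals (57), so Practicals stays at 57.
Weighted total:
  Practicals 57 × 0.45 = 25.65
  Participation 83 × 0.28 = 23.24
  Presentations 51 × 0.11 = 5.61
  Term paper 56 × 0.16 = 8.96
Sum = 63.46
Bonus assignment: 63.46 + 3 = 66.46
66.46 is ≥ 66 and < 69 → D+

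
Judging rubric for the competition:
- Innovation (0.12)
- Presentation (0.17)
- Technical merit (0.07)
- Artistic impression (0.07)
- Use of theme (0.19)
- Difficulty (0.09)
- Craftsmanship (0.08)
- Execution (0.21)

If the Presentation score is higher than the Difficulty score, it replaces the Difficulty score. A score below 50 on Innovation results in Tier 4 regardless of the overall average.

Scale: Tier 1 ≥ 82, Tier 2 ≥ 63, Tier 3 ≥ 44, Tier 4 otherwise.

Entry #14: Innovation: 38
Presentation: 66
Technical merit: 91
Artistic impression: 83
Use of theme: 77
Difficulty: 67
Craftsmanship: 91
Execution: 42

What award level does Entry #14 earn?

Presentation (66) ≤ Difficulty (67), so Difficulty stays at 67.
Innovation score 38 < 50: minimum not met.
Weighted total:
  Innovation 38 × 0.12 = 4.56
  Presentation 66 × 0.17 = 11.22
  Technical merit 91 × 0.07 = 6.37
  Artistic impression 83 × 0.07 = 5.81
  Use of theme 77 × 0.19 = 14.63
  Difficulty 67 × 0.09 = 6.03
  Craftsmanship 91 × 0.08 = 7.28
  Execution 42 × 0.21 = 8.82
Sum = 64.72
Because the Innovation minimum was not met, the result is Tier 4.

Tier 4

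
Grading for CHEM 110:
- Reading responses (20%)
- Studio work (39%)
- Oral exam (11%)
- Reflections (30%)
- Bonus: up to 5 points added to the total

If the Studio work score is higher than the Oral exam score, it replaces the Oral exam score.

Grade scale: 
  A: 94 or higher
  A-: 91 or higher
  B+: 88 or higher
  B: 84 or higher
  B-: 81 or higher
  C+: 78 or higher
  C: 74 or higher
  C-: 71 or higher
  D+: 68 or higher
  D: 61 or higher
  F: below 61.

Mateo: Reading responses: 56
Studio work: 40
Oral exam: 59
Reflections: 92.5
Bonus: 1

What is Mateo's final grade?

D

Studio work (40) ≤ Oral exam (59), so Oral exam stays at 59.
Weighted total:
  Reading responses 56 × 0.2 = 11.2
  Studio work 40 × 0.39 = 15.6
  Oral exam 59 × 0.11 = 6.49
  Reflections 92.5 × 0.3 = 27.75
Sum = 61.04
Bonus: 61.04 + 1 = 62.04
62.04 is ≥ 61 and < 68 → D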